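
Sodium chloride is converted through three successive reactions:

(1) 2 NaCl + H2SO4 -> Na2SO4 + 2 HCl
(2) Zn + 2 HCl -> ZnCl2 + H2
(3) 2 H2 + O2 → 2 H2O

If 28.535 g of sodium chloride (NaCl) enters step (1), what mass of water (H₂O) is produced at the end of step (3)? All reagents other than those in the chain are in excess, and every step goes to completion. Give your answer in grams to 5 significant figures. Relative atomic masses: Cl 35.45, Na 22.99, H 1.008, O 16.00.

4.3984 g

M(NaCl) = 22.99 + 35.45 = 58.44 g/mol.
M(H2O) = 2(1.008) + 16.00 = 18.016 g/mol.
n(NaCl) = 28.535 / 58.44 = 0.488279 mol.
Reaction (1): NaCl→HCl ratio 2:2 ⇒ n(HCl) = 0.488279 mol.
Reaction (2): HCl→H2 ratio 2:1 ⇒ n(H2) = 0.244139 mol.
Reaction (3): H2→H2O ratio 2:2 ⇒ n(H2O) = 0.244139 mol.
Mass of H2O = 0.244139 × 18.016 = 4.39841 g.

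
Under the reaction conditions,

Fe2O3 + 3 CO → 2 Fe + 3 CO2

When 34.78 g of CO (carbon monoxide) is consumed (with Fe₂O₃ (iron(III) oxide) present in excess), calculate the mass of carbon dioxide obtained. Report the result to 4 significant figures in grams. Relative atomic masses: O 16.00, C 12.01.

54.65 g

M(CO) = 12.01 + 16.00 = 28.01 g/mol.
M(CO2) = 12.01 + 2(16.00) = 44.01 g/mol.
n(CO) = 34.780 g / 28.01 g/mol = 1.2417 mol.
From the equation the CO:CO2 mole ratio is 3:3, so n(CO2) = 1.2417 × 3/3 = 1.2417 mol.
Mass of CO2 = 1.2417 mol × 44.01 g/mol = 54.647 g.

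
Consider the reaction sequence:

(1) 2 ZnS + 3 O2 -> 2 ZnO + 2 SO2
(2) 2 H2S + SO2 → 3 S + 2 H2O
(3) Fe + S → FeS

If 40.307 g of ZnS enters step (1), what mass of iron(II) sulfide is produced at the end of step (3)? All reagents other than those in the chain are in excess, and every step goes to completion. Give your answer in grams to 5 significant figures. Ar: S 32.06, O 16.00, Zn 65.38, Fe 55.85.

M(ZnS) = 65.38 + 32.06 = 97.44 g/mol.
M(FeS) = 55.85 + 32.06 = 87.91 g/mol.
n(ZnS) = 40.307 / 97.44 = 0.413660 mol.
Reaction (1): ZnS→SO2 ratio 2:2 ⇒ n(SO2) = 0.413660 mol.
Reaction (2): SO2→S ratio 1:3 ⇒ n(S) = 1.24098 mol.
Reaction (3): S→FeS ratio 1:1 ⇒ n(FeS) = 1.24098 mol.
Mass of FeS = 1.24098 × 87.91 = 109.094 g.

109.09 g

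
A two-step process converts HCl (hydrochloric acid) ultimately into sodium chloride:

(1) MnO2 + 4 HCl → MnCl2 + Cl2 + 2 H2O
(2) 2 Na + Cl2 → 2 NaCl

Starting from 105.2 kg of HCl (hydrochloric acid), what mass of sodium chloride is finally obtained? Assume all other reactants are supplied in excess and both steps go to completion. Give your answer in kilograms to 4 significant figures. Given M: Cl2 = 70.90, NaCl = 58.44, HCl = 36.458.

105.2 kg = 105200 g.
n(HCl) = 105200 / 36.458 = 2885.5 mol.
Step 1 gives a 4:1 ratio of HCl to Cl2, so n(Cl2) = 721.38 mol.
In step 2 the Cl2:NaCl ratio is 1:2, so n(NaCl) = 1442.8 mol.
Mass of NaCl = 1442.8 × 58.44 = 84315 g = 84.31 kg.

84.31 kg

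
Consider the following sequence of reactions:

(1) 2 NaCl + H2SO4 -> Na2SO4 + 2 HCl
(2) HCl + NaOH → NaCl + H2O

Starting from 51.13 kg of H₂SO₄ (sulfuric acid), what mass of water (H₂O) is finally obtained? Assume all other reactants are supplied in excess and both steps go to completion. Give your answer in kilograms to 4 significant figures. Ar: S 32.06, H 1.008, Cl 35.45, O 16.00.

18.78 kg

M(H2SO4) = 2(1.008) + 32.06 + 4(16.00) = 98.076 g/mol.
M(H2O) = 2(1.008) + 16.00 = 18.016 g/mol.
51.13 kg = 51130 g.
n(H2SO4) = 51130 / 98.076 = 521.33 mol.
Step 1 gives a 1:2 ratio of H2SO4 to HCl, so n(HCl) = 1042.7 mol.
In step 2 the HCl:H2O ratio is 1:1, so n(H2O) = 1042.7 mol.
Mass of H2O = 1042.7 × 18.016 = 18785 g = 18.78 kg.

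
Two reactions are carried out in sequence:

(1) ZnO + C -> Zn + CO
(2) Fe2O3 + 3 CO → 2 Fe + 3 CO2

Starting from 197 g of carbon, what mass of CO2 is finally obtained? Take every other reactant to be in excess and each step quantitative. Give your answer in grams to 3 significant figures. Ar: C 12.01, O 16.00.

722 g

M(C) = 12.01 g/mol.
M(CO2) = 12.01 + 2(16.00) = 44.01 g/mol.
n(C) = 197.0 / 12.01 = 16.40 mol.
Step 1 gives a 1:1 ratio of C to CO, so n(CO) = 16.40 mol.
In step 2 the CO:CO2 ratio is 3:3, so n(CO2) = 16.40 mol.
Mass of CO2 = 16.40 × 44.01 = 721.9 g.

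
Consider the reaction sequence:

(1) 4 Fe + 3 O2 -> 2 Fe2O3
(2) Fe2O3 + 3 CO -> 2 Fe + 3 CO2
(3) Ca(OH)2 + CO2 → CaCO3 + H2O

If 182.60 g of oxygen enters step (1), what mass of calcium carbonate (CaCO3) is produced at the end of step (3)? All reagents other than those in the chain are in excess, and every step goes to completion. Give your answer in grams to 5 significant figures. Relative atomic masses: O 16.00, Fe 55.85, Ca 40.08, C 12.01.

M(O2) = 2(16.00) = 32.00 g/mol.
M(CaCO3) = 40.08 + 12.01 + 3(16.00) = 100.09 g/mol.
n(O2) = 182.60 / 32.00 = 5.70625 mol.
Reaction (1): O2→Fe2O3 ratio 3:2 ⇒ n(Fe2O3) = 3.80417 mol.
Reaction (2): Fe2O3→CO2 ratio 1:3 ⇒ n(CO2) = 11.4125 mol.
Reaction (3): CO2→CaCO3 ratio 1:1 ⇒ n(CaCO3) = 11.4125 mol.
Mass of CaCO3 = 11.4125 × 100.09 = 1142.28 g.

1142.3 g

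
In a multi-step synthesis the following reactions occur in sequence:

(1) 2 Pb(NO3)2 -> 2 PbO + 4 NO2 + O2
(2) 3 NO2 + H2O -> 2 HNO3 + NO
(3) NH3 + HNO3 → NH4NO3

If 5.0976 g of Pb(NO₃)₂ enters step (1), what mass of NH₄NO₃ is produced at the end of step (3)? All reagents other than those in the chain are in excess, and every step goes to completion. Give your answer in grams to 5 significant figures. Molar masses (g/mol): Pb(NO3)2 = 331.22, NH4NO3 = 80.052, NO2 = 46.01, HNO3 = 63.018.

n(Pb(NO3)2) = 5.0976 / 331.22 = 0.0153904 mol.
Reaction (1): Pb(NO3)2→NO2 ratio 2:4 ⇒ n(NO2) = 0.0307807 mol.
Reaction (2): NO2→HNO3 ratio 3:2 ⇒ n(HNO3) = 0.0205205 mol.
Reaction (3): HNO3→NH4NO3 ratio 1:1 ⇒ n(NH4NO3) = 0.0205205 mol.
Mass of NH4NO3 = 0.0205205 × 80.052 = 1.64271 g.

1.6427 g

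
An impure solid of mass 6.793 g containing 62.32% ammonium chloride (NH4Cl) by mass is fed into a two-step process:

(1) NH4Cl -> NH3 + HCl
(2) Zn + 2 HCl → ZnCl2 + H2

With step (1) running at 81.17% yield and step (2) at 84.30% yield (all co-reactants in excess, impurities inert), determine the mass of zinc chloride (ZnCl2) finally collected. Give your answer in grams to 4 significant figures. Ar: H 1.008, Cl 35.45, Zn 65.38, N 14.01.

Pure NH4Cl = 6.793 × 0.6232 = 4.2334 g.
M(NH4Cl) = 14.01 + 4(1.008) + 35.45 = 53.492 g/mol.
M(ZnCl2) = 65.38 + 2(35.45) = 136.28 g/mol.
n(NH4Cl) = 4.2334 / 53.492 = 0.079141 mol.
Step 1 (NH4Cl:HCl = 1:1): theoretical n(HCl) = 0.079141 mol; at 81.17% yield, n(HCl) = 0.064239 mol.
Step 2 (HCl:ZnCl2 = 2:1): theoretical n(ZnCl2) = 0.032119 mol, so theoretical mass = 0.032119 × 136.28 = 4.3772 g.
At 84.30% yield, actual mass of ZnCl2 = 4.3772 × 0.8430 = 3.6900 g.

3.690 g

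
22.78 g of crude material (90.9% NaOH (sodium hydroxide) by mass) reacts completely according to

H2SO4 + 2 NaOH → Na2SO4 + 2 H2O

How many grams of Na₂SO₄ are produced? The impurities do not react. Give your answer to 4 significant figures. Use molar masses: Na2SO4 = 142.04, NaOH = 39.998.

36.77 g

Mass of pure NaOH = 22.78 g × 0.909 = 20.707 g.
n(NaOH) = 20.707 g / 39.998 g/mol = 0.51770 mol.
From the equation the NaOH:Na2SO4 mole ratio is 2:1, so n(Na2SO4) = 0.51770 × 1/2 = 0.25885 mol.
Mass of Na2SO4 = 0.25885 mol × 142.04 g/mol = 36.767 g.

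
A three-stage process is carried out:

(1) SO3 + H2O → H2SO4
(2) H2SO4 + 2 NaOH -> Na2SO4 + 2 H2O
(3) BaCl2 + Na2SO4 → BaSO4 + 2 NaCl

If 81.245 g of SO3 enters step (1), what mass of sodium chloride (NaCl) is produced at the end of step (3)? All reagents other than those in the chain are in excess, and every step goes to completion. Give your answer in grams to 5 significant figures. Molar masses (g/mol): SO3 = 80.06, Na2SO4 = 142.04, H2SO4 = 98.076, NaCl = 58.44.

118.61 g

n(SO3) = 81.245 / 80.06 = 1.01480 mol.
Reaction (1): SO3→H2SO4 ratio 1:1 ⇒ n(H2SO4) = 1.01480 mol.
Reaction (2): H2SO4→Na2SO4 ratio 1:1 ⇒ n(Na2SO4) = 1.01480 mol.
Reaction (3): Na2SO4→NaCl ratio 1:2 ⇒ n(NaCl) = 2.02960 mol.
Mass of NaCl = 2.02960 × 58.44 = 118.610 g.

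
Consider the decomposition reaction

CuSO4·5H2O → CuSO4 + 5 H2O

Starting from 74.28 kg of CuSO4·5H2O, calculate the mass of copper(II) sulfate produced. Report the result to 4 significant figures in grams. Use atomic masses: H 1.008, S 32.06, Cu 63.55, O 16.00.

47480 g

M(CuSO4·5H2O) = 63.55 + 32.06 + 9(16.00) + 10(1.008) = 249.69 g/mol.
M(CuSO4) = 63.55 + 32.06 + 4(16.00) = 159.61 g/mol.
Convert: 74.28 kg = 74280 g.
n(CuSO4·5H2O) = 74280 g / 249.69 g/mol = 297.49 mol.
From the equation the CuSO4·5H2O:CuSO4 mole ratio is 1:1, so n(CuSO4) = 297.49 × 1/1 = 297.49 mol.
Mass of CuSO4 = 297.49 mol × 159.61 g/mol = 47482 g.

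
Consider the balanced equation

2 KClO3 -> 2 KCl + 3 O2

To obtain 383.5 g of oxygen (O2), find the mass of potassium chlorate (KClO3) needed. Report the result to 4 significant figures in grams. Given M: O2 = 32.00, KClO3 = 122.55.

979.1 g

n(O2) = 383.50 g / 32.00 g/mol = 11.984 mol.
From the equation the O2:KClO3 mole ratio is 3:2, so n(KClO3) = 11.984 × 2/3 = 7.9896 mol.
Mass of KClO3 = 7.9896 mol × 122.55 g/mol = 979.12 g.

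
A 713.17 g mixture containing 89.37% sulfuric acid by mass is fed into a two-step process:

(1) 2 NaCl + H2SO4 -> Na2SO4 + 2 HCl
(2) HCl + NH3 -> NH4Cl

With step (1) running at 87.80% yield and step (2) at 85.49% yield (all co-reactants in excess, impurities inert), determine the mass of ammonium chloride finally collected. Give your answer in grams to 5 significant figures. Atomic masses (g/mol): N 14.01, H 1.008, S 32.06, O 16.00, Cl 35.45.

Pure H2SO4 = 713.17 × 0.8937 = 637.360 g.
M(H2SO4) = 2(1.008) + 32.06 + 4(16.00) = 98.076 g/mol.
M(NH4Cl) = 14.01 + 4(1.008) + 35.45 = 53.492 g/mol.
n(H2SO4) = 637.360 / 98.076 = 6.49863 mol.
Step 1 (H2SO4:HCl = 1:2): theoretical n(HCl) = 12.9973 mol; at 87.80% yield, n(HCl) = 11.4116 mol.
Step 2 (HCl:NH4Cl = 1:1): theoretical n(NH4Cl) = 11.4116 mol, so theoretical mass = 11.4116 × 53.492 = 610.429 g.
At 85.49% yield, actual mass of NH4Cl = 610.429 × 0.8549 = 521.856 g.

521.86 g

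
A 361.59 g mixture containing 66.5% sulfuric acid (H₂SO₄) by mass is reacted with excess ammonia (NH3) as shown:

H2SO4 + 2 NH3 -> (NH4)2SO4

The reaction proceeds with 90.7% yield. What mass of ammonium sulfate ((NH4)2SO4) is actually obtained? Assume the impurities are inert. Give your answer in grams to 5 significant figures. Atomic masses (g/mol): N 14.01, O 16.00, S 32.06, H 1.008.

Pure H2SO4 available = 361.59 g × 0.665 = 240.457 g.
M(H2SO4) = 2(1.008) + 32.06 + 4(16.00) = 98.076 g/mol.
M((NH4)2SO4) = 2(14.01) + 8(1.008) + 32.06 + 4(16.00) = 132.144 g/mol.
n(H2SO4) = 240.457 g / 98.076 g/mol = 2.45175 mol.
From the equation the H2SO4:(NH4)2SO4 mole ratio is 1:1, so n((NH4)2SO4) = 2.45175 × 1/1 = 2.45175 mol.
Mass of (NH4)2SO4 = 2.45175 mol × 132.144 g/mol = 323.983 g.
Actual mass collected = 323.983 g × 0.907 = 293.853 g.

293.85 g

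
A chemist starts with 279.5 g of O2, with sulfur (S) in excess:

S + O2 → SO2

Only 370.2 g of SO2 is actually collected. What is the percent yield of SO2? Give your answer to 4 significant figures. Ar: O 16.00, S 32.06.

66.16 %

M(O2) = 2(16.00) = 32.00 g/mol.
M(SO2) = 32.06 + 2(16.00) = 64.06 g/mol.
n(O2) = 279.50 g / 32.00 g/mol = 8.7344 mol.
From the equation the O2:SO2 mole ratio is 1:1, so n(SO2) = 8.7344 × 1/1 = 8.7344 mol.
Mass of SO2 = 8.7344 mol × 64.06 g/mol = 559.52 g.
This is the theoretical yield. Percent yield = 370.2 g / 559.52 g × 100% = 66.163%.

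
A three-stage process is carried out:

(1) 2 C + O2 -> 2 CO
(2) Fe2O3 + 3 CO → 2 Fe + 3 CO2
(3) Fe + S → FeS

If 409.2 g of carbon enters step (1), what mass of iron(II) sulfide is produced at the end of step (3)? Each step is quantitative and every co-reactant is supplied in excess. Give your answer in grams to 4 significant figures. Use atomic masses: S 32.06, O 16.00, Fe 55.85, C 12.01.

M(C) = 12.01 g/mol.
M(FeS) = 55.85 + 32.06 = 87.91 g/mol.
n(C) = 409.2 / 12.01 = 34.072 mol.
Reaction (1): C→CO ratio 2:2 ⇒ n(CO) = 34.072 mol.
Reaction (2): CO→Fe ratio 3:2 ⇒ n(Fe) = 22.714 mol.
Reaction (3): Fe→FeS ratio 1:1 ⇒ n(FeS) = 22.714 mol.
Mass of FeS = 22.714 × 87.91 = 1996.8 g.

1997 g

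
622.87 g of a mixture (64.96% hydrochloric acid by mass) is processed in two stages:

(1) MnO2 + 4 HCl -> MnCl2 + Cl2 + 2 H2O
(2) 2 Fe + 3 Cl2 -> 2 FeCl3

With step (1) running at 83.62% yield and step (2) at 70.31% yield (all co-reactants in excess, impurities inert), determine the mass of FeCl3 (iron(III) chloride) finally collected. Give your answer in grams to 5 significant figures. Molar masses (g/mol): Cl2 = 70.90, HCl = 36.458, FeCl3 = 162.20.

Pure HCl = 622.87 × 0.6496 = 404.616 g.
n(HCl) = 404.616 / 36.458 = 11.0981 mol.
Step 1 (HCl:Cl2 = 4:1): theoretical n(Cl2) = 2.77454 mol; at 83.62% yield, n(Cl2) = 2.32007 mol.
Step 2 (Cl2:FeCl3 = 3:2): theoretical n(FeCl3) = 1.54671 mol, so theoretical mass = 1.54671 × 162.20 = 250.877 g.
At 70.31% yield, actual mass of FeCl3 = 250.877 × 0.7031 = 176.391 g.

176.39 g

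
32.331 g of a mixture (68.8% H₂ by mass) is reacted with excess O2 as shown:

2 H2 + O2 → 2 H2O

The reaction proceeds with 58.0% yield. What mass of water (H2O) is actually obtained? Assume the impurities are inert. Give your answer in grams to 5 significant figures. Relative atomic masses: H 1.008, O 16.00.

115.29 g

Pure H2 available = 32.331 g × 0.688 = 22.2437 g.
M(H2) = 2(1.008) = 2.016 g/mol.
M(H2O) = 2(1.008) + 16.00 = 18.016 g/mol.
n(H2) = 22.2437 g / 2.016 g/mol = 11.0336 mol.
From the equation the H2:H2O mole ratio is 2:2, so n(H2O) = 11.0336 × 2/2 = 11.0336 mol.
Mass of H2O = 11.0336 mol × 18.016 g/mol = 198.781 g.
Actual mass collected = 198.781 g × 0.580 = 115.293 g.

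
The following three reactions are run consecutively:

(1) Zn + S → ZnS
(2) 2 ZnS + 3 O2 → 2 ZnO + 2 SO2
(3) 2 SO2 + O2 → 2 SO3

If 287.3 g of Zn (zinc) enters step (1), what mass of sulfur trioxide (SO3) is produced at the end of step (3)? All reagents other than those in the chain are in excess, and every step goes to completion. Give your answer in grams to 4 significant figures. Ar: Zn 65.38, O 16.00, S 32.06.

M(Zn) = 65.38 g/mol.
M(SO3) = 32.06 + 3(16.00) = 80.06 g/mol.
n(Zn) = 287.3 / 65.38 = 4.3943 mol.
Reaction (1): Zn→ZnS ratio 1:1 ⇒ n(ZnS) = 4.3943 mol.
Reaction (2): ZnS→SO2 ratio 2:2 ⇒ n(SO2) = 4.3943 mol.
Reaction (3): SO2→SO3 ratio 2:2 ⇒ n(SO3) = 4.3943 mol.
Mass of SO3 = 4.3943 × 80.06 = 351.81 g.

351.8 g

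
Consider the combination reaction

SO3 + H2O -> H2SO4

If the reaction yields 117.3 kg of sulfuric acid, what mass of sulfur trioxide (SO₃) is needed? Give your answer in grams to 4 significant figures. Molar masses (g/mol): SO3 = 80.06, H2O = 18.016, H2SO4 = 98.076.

95750 g

Convert: 117.3 kg = 117300 g.
n(H2SO4) = 117300 g / 98.076 g/mol = 1196.0 mol.
From the equation the H2SO4:SO3 mole ratio is 1:1, so n(SO3) = 1196.0 × 1/1 = 1196.0 mol.
Mass of SO3 = 1196.0 mol × 80.06 g/mol = 95753 g.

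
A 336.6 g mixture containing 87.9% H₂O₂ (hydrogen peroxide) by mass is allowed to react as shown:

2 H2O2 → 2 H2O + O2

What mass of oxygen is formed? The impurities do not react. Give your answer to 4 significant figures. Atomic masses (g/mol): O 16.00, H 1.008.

139.2 g

Mass of pure H2O2 = 336.6 g × 0.879 = 295.87 g.
M(H2O2) = 2(1.008) + 2(16.00) = 34.016 g/mol.
M(O2) = 2(16.00) = 32.00 g/mol.
n(H2O2) = 295.87 g / 34.016 g/mol = 8.6980 mol.
From the equation the H2O2:O2 mole ratio is 2:1, so n(O2) = 8.6980 × 1/2 = 4.3490 mol.
Mass of O2 = 4.3490 mol × 32.00 g/mol = 139.17 g.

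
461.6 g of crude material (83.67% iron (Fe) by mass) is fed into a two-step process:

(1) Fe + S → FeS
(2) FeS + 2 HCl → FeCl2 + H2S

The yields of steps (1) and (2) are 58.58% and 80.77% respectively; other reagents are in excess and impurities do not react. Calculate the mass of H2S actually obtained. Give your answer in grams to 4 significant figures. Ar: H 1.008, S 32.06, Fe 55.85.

111.5 g

Pure Fe = 461.6 × 0.8367 = 386.22 g.
M(Fe) = 55.85 g/mol.
M(H2S) = 2(1.008) + 32.06 = 34.076 g/mol.
n(Fe) = 386.22 / 55.85 = 6.9153 mol.
Step 1 (Fe:FeS = 1:1): theoretical n(FeS) = 6.9153 mol; at 58.58% yield, n(FeS) = 4.0510 mol.
Step 2 (FeS:H2S = 1:1): theoretical n(H2S) = 4.0510 mol, so theoretical mass = 4.0510 × 34.076 = 138.04 g.
At 80.77% yield, actual mass of H2S = 138.04 × 0.8077 = 111.50 g.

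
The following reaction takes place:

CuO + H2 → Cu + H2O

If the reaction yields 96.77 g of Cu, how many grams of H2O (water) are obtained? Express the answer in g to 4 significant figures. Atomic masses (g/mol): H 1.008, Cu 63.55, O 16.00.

27.43 g

M(Cu) = 63.55 g/mol.
M(H2O) = 2(1.008) + 16.00 = 18.016 g/mol.
n(Cu) = 96.770 g / 63.55 g/mol = 1.5227 mol.
From the equation the Cu:H2O mole ratio is 1:1, so n(H2O) = 1.5227 × 1/1 = 1.5227 mol.
Mass of H2O = 1.5227 mol × 18.016 g/mol = 27.434 g.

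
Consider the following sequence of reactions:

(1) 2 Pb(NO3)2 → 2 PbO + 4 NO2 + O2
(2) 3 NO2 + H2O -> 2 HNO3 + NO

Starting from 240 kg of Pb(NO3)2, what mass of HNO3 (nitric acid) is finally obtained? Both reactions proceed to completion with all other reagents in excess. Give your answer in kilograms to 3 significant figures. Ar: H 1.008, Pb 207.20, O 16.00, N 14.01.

M(Pb(NO3)2) = 207.20 + 2(14.01) + 6(16.00) = 331.22 g/mol.
M(HNO3) = 1.008 + 14.01 + 3(16.00) = 63.018 g/mol.
240 kg = 240000 g.
n(Pb(NO3)2) = 240000 / 331.22 = 724.6 mol.
Step 1 gives a 2:4 ratio of Pb(NO3)2 to NO2, so n(NO2) = 1449 mol.
In step 2 the NO2:HNO3 ratio is 3:2, so n(HNO3) = 966.1 mol.
Mass of HNO3 = 966.1 × 63.018 = 60880 g = 60.9 kg.

60.9 kg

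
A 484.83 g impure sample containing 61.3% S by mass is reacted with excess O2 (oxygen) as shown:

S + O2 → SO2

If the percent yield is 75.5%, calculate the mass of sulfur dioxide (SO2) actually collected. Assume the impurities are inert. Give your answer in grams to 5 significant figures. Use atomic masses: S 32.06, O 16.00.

Pure S available = 484.83 g × 0.613 = 297.201 g.
M(S) = 32.06 g/mol.
M(SO2) = 32.06 + 2(16.00) = 64.06 g/mol.
n(S) = 297.201 g / 32.06 g/mol = 9.27014 mol.
From the equation the S:SO2 mole ratio is 1:1, so n(SO2) = 9.27014 × 1/1 = 9.27014 mol.
Mass of SO2 = 9.27014 mol × 64.06 g/mol = 593.845 g.
Actual mass collected = 593.845 g × 0.755 = 448.353 g.

448.35 g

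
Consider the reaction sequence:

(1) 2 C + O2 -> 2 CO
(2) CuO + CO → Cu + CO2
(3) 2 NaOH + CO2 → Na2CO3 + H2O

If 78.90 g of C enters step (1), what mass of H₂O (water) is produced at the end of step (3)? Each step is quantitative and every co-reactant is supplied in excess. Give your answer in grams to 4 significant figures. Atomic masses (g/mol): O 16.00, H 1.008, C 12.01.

M(C) = 12.01 g/mol.
M(H2O) = 2(1.008) + 16.00 = 18.016 g/mol.
n(C) = 78.90 / 12.01 = 6.5695 mol.
Reaction (1): C→CO ratio 2:2 ⇒ n(CO) = 6.5695 mol.
Reaction (2): CO→CO2 ratio 1:1 ⇒ n(CO2) = 6.5695 mol.
Reaction (3): CO2→H2O ratio 1:1 ⇒ n(H2O) = 6.5695 mol.
Mass of H2O = 6.5695 × 18.016 = 118.36 g.

118.4 g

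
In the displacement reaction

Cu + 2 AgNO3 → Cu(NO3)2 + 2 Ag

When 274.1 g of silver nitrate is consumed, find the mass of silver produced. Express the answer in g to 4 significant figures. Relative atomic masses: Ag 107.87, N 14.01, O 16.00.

174.0 g

M(AgNO3) = 107.87 + 14.01 + 3(16.00) = 169.88 g/mol.
M(Ag) = 107.87 g/mol.
n(AgNO3) = 274.10 g / 169.88 g/mol = 1.6135 mol.
From the equation the AgNO3:Ag mole ratio is 2:2, so n(Ag) = 1.6135 × 2/2 = 1.6135 mol.
Mass of Ag = 1.6135 mol × 107.87 g/mol = 174.05 g.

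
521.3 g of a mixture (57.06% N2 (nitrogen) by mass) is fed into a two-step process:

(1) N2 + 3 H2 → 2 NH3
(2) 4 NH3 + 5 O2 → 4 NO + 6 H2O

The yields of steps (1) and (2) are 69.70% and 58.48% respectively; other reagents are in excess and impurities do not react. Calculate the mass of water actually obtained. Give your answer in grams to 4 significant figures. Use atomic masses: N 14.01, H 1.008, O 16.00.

233.9 g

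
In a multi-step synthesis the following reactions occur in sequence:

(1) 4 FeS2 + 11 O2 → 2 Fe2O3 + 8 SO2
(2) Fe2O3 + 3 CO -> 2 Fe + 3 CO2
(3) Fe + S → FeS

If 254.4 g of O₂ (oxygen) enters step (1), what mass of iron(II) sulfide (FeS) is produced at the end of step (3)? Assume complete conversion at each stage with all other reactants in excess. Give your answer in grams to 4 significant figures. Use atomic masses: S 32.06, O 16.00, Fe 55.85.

M(O2) = 2(16.00) = 32.00 g/mol.
M(FeS) = 55.85 + 32.06 = 87.91 g/mol.
n(O2) = 254.4 / 32.00 = 7.9500 mol.
Reaction (1): O2→Fe2O3 ratio 11:2 ⇒ n(Fe2O3) = 1.4455 mol.
Reaction (2): Fe2O3→Fe ratio 1:2 ⇒ n(Fe) = 2.8909 mol.
Reaction (3): Fe→FeS ratio 1:1 ⇒ n(FeS) = 2.8909 mol.
Mass of FeS = 2.8909 × 87.91 = 254.14 g.

254.1 g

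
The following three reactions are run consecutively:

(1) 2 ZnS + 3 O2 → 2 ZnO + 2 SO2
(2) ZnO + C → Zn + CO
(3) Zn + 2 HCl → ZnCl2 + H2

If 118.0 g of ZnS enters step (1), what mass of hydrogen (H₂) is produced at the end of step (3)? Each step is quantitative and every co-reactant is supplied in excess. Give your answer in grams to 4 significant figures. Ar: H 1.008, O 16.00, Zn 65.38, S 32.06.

2.441 g

M(ZnS) = 65.38 + 32.06 = 97.44 g/mol.
M(H2) = 2(1.008) = 2.016 g/mol.
n(ZnS) = 118.0 / 97.44 = 1.2110 mol.
Reaction (1): ZnS→ZnO ratio 2:2 ⇒ n(ZnO) = 1.2110 mol.
Reaction (2): ZnO→Zn ratio 1:1 ⇒ n(Zn) = 1.2110 mol.
Reaction (3): Zn→H2 ratio 1:1 ⇒ n(H2) = 1.2110 mol.
Mass of H2 = 1.2110 × 2.016 = 2.4414 g.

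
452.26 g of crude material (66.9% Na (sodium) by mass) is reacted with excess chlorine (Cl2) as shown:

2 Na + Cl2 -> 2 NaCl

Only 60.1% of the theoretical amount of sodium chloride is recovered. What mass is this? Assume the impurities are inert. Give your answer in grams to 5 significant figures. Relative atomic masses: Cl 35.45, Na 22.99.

462.23 g

Pure Na available = 452.26 g × 0.669 = 302.562 g.
M(Na) = 22.99 g/mol.
M(NaCl) = 22.99 + 35.45 = 58.44 g/mol.
n(Na) = 302.562 g / 22.99 g/mol = 13.1606 mol.
From the equation the Na:NaCl mole ratio is 2:2, so n(NaCl) = 13.1606 × 2/2 = 13.1606 mol.
Mass of NaCl = 13.1606 mol × 58.44 g/mol = 769.105 g.
Actual mass collected = 769.105 g × 0.601 = 462.232 g.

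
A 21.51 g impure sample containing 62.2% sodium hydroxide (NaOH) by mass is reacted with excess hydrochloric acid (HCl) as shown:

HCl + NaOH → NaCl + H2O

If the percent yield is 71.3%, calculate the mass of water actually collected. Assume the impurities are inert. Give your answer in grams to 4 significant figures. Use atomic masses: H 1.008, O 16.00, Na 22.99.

4.297 g

Pure NaOH available = 21.51 g × 0.622 = 13.379 g.
M(NaOH) = 22.99 + 16.00 + 1.008 = 39.998 g/mol.
M(H2O) = 2(1.008) + 16.00 = 18.016 g/mol.
n(NaOH) = 13.379 g / 39.998 g/mol = 0.33450 mol.
From the equation the NaOH:H2O mole ratio is 1:1, so n(H2O) = 0.33450 × 1/1 = 0.33450 mol.
Mass of H2O = 0.33450 mol × 18.016 g/mol = 6.0263 g.
Actual mass collected = 6.0263 g × 0.713 = 4.2968 g.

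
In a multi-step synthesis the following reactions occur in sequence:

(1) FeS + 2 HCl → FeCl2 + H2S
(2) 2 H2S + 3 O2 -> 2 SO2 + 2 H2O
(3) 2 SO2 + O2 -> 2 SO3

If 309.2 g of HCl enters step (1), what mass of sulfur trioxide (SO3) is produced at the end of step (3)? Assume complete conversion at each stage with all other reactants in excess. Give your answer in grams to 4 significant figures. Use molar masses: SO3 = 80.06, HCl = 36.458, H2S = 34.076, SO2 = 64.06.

339.5 g

n(HCl) = 309.2 / 36.458 = 8.4810 mol.
Reaction (1): HCl→H2S ratio 2:1 ⇒ n(H2S) = 4.2405 mol.
Reaction (2): H2S→SO2 ratio 2:2 ⇒ n(SO2) = 4.2405 mol.
Reaction (3): SO2→SO3 ratio 2:2 ⇒ n(SO3) = 4.2405 mol.
Mass of SO3 = 4.2405 × 80.06 = 339.49 g.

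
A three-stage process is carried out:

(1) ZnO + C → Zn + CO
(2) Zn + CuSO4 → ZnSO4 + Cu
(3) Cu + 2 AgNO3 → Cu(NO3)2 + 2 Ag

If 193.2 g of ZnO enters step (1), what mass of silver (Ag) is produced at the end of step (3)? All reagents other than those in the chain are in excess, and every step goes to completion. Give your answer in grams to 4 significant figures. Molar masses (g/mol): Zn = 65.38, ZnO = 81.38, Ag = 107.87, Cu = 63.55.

512.2 g

n(ZnO) = 193.2 / 81.38 = 2.3740 mol.
Reaction (1): ZnO→Zn ratio 1:1 ⇒ n(Zn) = 2.3740 mol.
Reaction (2): Zn→Cu ratio 1:1 ⇒ n(Cu) = 2.3740 mol.
Reaction (3): Cu→Ag ratio 1:2 ⇒ n(Ag) = 4.7481 mol.
Mass of Ag = 4.7481 × 107.87 = 512.18 g.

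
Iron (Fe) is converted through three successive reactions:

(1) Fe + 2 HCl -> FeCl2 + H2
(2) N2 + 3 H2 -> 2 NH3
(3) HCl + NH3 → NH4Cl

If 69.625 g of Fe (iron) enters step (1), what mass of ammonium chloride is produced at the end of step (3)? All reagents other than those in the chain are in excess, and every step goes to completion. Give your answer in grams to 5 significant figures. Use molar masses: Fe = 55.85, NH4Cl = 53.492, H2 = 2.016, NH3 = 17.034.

44.457 g

n(Fe) = 69.625 / 55.85 = 1.24664 mol.
Reaction (1): Fe→H2 ratio 1:1 ⇒ n(H2) = 1.24664 mol.
Reaction (2): H2→NH3 ratio 3:2 ⇒ n(NH3) = 0.831095 mol.
Reaction (3): NH3→NH4Cl ratio 1:1 ⇒ n(NH4Cl) = 0.831095 mol.
Mass of NH4Cl = 0.831095 × 53.492 = 44.4569 g.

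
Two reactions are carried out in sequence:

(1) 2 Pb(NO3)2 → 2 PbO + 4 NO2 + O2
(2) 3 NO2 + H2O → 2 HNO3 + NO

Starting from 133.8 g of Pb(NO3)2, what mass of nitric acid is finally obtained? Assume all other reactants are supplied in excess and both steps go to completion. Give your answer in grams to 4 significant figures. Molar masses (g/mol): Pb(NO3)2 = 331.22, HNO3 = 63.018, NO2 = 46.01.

n(Pb(NO3)2) = 133.80 / 331.22 = 0.40396 mol.
Step 1 gives a 2:4 ratio of Pb(NO3)2 to NO2, so n(NO2) = 0.80792 mol.
In step 2 the NO2:HNO3 ratio is 3:2, so n(HNO3) = 0.53861 mol.
Mass of HNO3 = 0.53861 × 63.018 = 33.942 g.

33.94 g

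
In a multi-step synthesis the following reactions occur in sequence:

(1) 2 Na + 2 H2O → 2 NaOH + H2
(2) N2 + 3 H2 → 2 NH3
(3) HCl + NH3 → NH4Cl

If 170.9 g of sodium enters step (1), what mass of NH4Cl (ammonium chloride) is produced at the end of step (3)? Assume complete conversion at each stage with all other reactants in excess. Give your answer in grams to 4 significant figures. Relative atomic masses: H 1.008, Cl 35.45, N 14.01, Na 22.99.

M(Na) = 22.99 g/mol.
M(NH4Cl) = 14.01 + 4(1.008) + 35.45 = 53.492 g/mol.
n(Na) = 170.9 / 22.99 = 7.4337 mol.
Reaction (1): Na→H2 ratio 2:1 ⇒ n(H2) = 3.7168 mol.
Reaction (2): H2→NH3 ratio 3:2 ⇒ n(NH3) = 2.4779 mol.
Reaction (3): NH3→NH4Cl ratio 1:1 ⇒ n(NH4Cl) = 2.4779 mol.
Mass of NH4Cl = 2.4779 × 53.492 = 132.55 g.

132.5 g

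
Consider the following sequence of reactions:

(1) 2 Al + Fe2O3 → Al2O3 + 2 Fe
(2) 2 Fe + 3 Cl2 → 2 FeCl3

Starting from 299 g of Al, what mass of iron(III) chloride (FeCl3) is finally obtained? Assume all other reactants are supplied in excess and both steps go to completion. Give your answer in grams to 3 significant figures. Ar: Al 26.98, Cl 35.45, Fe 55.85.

1800 g

M(Al) = 26.98 g/mol.
M(FeCl3) = 55.85 + 3(35.45) = 162.20 g/mol.
n(Al) = 299.0 / 26.98 = 11.08 mol.
Step 1 gives a 2:2 ratio of Al to Fe, so n(Fe) = 11.08 mol.
In step 2 the Fe:FeCl3 ratio is 2:2, so n(FeCl3) = 11.08 mol.
Mass of FeCl3 = 11.08 × 162.20 = 1798 g.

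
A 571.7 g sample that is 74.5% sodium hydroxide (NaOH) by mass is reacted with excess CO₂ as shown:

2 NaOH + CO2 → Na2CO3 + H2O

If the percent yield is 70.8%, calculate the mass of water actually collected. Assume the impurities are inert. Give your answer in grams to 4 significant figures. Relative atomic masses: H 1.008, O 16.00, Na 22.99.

67.91 g

Pure NaOH available = 571.7 g × 0.745 = 425.92 g.
M(NaOH) = 22.99 + 16.00 + 1.008 = 39.998 g/mol.
M(H2O) = 2(1.008) + 16.00 = 18.016 g/mol.
n(NaOH) = 425.92 g / 39.998 g/mol = 10.648 mol.
From the equation the NaOH:H2O mole ratio is 2:1, so n(H2O) = 10.648 × 1/2 = 5.3242 mol.
Mass of H2O = 5.3242 mol × 18.016 g/mol = 95.921 g.
Actual mass collected = 95.921 g × 0.708 = 67.912 g.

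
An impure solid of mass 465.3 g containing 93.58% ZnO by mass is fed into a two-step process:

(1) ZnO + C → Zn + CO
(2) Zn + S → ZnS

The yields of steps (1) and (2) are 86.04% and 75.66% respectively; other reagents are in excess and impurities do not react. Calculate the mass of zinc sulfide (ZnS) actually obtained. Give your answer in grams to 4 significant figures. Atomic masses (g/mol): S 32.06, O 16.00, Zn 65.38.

339.4 g

Pure ZnO = 465.3 × 0.9358 = 435.43 g.
M(ZnO) = 65.38 + 16.00 = 81.38 g/mol.
M(ZnS) = 65.38 + 32.06 = 97.44 g/mol.
n(ZnO) = 435.43 / 81.38 = 5.3505 mol.
Step 1 (ZnO:Zn = 1:1): theoretical n(Zn) = 5.3505 mol; at 86.04% yield, n(Zn) = 4.6036 mol.
Step 2 (Zn:ZnS = 1:1): theoretical n(ZnS) = 4.6036 mol, so theoretical mass = 4.6036 × 97.44 = 448.58 g.
At 75.66% yield, actual mass of ZnS = 448.58 × 0.7566 = 339.39 g.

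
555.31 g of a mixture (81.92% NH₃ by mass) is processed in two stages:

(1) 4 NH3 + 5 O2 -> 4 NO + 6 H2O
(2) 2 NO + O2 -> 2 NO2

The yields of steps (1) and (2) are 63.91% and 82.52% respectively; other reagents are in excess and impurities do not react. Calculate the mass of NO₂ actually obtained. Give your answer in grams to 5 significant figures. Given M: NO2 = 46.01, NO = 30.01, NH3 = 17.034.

648.02 g

Pure NH3 = 555.31 × 0.8192 = 454.910 g.
n(NH3) = 454.910 / 17.034 = 26.7060 mol.
Step 1 (NH3:NO = 4:4): theoretical n(NO) = 26.7060 mol; at 63.91% yield, n(NO) = 17.0678 mol.
Step 2 (NO:NO2 = 2:2): theoretical n(NO2) = 17.0678 mol, so theoretical mass = 17.0678 × 46.01 = 785.290 g.
At 82.52% yield, actual mass of NO2 = 785.290 × 0.8252 = 648.021 g.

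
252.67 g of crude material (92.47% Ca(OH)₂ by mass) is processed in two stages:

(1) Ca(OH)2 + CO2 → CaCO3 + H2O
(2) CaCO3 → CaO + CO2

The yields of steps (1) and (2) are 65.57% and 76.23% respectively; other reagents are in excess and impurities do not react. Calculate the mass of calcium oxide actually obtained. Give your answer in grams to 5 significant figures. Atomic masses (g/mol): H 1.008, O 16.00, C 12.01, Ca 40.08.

88.389 g

Pure Ca(OH)2 = 252.67 × 0.9247 = 233.644 g.
M(Ca(OH)2) = 40.08 + 2(16.00) + 2(1.008) = 74.096 g/mol.
M(CaO) = 40.08 + 16.00 = 56.08 g/mol.
n(Ca(OH)2) = 233.644 / 74.096 = 3.15326 mol.
Step 1 (Ca(OH)2:CaCO3 = 1:1): theoretical n(CaCO3) = 3.15326 mol; at 65.57% yield, n(CaCO3) = 2.06759 mol.
Step 2 (CaCO3:CaO = 1:1): theoretical n(CaO) = 2.06759 mol, so theoretical mass = 2.06759 × 56.08 = 115.951 g.
At 76.23% yield, actual mass of CaO = 115.951 × 0.7623 = 88.3891 g.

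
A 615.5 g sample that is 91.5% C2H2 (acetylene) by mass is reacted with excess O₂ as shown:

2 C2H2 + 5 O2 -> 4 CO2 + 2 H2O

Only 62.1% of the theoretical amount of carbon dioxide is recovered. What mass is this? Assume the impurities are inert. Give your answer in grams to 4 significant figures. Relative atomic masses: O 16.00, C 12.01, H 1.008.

1182 g

Pure C2H2 available = 615.5 g × 0.915 = 563.18 g.
M(C2H2) = 2(12.01) + 2(1.008) = 26.036 g/mol.
M(CO2) = 12.01 + 2(16.00) = 44.01 g/mol.
n(C2H2) = 563.18 g / 26.036 g/mol = 21.631 mol.
From the equation the C2H2:CO2 mole ratio is 2:4, so n(CO2) = 21.631 × 4/2 = 43.262 mol.
Mass of CO2 = 43.262 mol × 44.01 g/mol = 1904.0 g.
Actual mass collected = 1904.0 g × 0.621 = 1182.4 g.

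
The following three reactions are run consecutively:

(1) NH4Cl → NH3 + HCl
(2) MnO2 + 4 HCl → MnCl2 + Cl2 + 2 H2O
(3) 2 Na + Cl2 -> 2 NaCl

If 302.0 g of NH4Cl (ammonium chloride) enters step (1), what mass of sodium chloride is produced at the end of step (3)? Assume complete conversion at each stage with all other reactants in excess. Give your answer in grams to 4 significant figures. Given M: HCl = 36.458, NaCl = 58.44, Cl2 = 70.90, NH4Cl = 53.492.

165.0 g

n(NH4Cl) = 302.0 / 53.492 = 5.6457 mol.
Reaction (1): NH4Cl→HCl ratio 1:1 ⇒ n(HCl) = 5.6457 mol.
Reaction (2): HCl→Cl2 ratio 4:1 ⇒ n(Cl2) = 1.4114 mol.
Reaction (3): Cl2→NaCl ratio 1:2 ⇒ n(NaCl) = 2.8229 mol.
Mass of NaCl = 2.8229 × 58.44 = 164.97 g.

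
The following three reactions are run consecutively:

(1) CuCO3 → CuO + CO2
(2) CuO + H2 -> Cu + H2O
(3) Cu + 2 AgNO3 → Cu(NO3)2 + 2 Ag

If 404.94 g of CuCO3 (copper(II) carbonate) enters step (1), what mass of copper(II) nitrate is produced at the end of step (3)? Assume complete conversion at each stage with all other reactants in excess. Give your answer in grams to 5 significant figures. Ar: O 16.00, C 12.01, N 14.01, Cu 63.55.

M(CuCO3) = 63.55 + 12.01 + 3(16.00) = 123.56 g/mol.
M(Cu(NO3)2) = 63.55 + 2(14.01) + 6(16.00) = 187.57 g/mol.
n(CuCO3) = 404.94 / 123.56 = 3.27727 mol.
Reaction (1): CuCO3→CuO ratio 1:1 ⇒ n(CuO) = 3.27727 mol.
Reaction (2): CuO→Cu ratio 1:1 ⇒ n(Cu) = 3.27727 mol.
Reaction (3): Cu→Cu(NO3)2 ratio 1:1 ⇒ n(Cu(NO3)2) = 3.27727 mol.
Mass of Cu(NO3)2 = 3.27727 × 187.57 = 614.718 g.

614.72 g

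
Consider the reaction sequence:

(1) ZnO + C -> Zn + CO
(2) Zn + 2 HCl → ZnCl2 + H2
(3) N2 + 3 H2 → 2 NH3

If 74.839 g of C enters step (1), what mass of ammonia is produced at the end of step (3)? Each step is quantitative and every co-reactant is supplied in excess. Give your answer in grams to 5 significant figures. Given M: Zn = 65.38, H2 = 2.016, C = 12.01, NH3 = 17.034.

70.764 g

n(C) = 74.839 / 12.01 = 6.23139 mol.
Reaction (1): C→Zn ratio 1:1 ⇒ n(Zn) = 6.23139 mol.
Reaction (2): Zn→H2 ratio 1:1 ⇒ n(H2) = 6.23139 mol.
Reaction (3): H2→NH3 ratio 3:2 ⇒ n(NH3) = 4.15426 mol.
Mass of NH3 = 4.15426 × 17.034 = 70.7637 g.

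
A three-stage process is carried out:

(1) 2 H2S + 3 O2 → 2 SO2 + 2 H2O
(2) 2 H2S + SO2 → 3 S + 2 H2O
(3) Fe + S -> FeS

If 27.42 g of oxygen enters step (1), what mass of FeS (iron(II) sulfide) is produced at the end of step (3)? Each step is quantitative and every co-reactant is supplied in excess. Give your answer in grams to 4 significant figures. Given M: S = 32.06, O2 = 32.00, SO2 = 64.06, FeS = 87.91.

150.7 g

n(O2) = 27.42 / 32.00 = 0.85688 mol.
Reaction (1): O2→SO2 ratio 3:2 ⇒ n(SO2) = 0.57125 mol.
Reaction (2): SO2→S ratio 1:3 ⇒ n(S) = 1.7138 mol.
Reaction (3): S→FeS ratio 1:1 ⇒ n(FeS) = 1.7138 mol.
Mass of FeS = 1.7138 × 87.91 = 150.66 g.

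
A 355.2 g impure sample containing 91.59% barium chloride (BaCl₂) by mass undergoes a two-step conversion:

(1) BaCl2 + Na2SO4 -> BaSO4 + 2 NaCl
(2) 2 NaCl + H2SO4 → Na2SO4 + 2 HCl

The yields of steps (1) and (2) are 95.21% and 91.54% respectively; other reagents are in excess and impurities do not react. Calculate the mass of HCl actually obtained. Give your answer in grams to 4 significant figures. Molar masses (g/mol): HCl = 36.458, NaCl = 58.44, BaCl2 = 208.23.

99.29 g

Pure BaCl2 = 355.2 × 0.9159 = 325.33 g.
n(BaCl2) = 325.33 / 208.23 = 1.5623 mol.
Step 1 (BaCl2:NaCl = 1:2): theoretical n(NaCl) = 3.1247 mol; at 95.21% yield, n(NaCl) = 2.9750 mol.
Step 2 (NaCl:HCl = 2:2): theoretical n(HCl) = 2.9750 mol, so theoretical mass = 2.9750 × 36.458 = 108.46 g.
At 91.54% yield, actual mass of HCl = 108.46 × 0.9154 = 99.287 g.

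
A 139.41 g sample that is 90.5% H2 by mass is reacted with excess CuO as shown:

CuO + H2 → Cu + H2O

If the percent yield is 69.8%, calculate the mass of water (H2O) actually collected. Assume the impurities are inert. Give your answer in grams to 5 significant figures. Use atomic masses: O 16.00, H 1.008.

Pure H2 available = 139.41 g × 0.905 = 126.166 g.
M(H2) = 2(1.008) = 2.016 g/mol.
M(H2O) = 2(1.008) + 16.00 = 18.016 g/mol.
n(H2) = 126.166 g / 2.016 g/mol = 62.5824 mol.
From the equation the H2:H2O mole ratio is 1:1, so n(H2O) = 62.5824 × 1/1 = 62.5824 mol.
Mass of H2O = 62.5824 mol × 18.016 g/mol = 1127.48 g.
Actual mass collected = 1127.48 g × 0.698 = 786.984 g.

786.98 g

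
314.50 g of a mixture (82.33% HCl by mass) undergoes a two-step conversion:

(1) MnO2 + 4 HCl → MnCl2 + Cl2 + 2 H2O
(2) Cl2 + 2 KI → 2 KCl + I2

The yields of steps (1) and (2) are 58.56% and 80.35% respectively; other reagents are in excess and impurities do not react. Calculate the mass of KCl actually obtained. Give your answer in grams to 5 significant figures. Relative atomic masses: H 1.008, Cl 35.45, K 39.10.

124.56 g

Pure HCl = 314.50 × 0.8233 = 258.928 g.
M(HCl) = 1.008 + 35.45 = 36.458 g/mol.
M(KCl) = 39.10 + 35.45 = 74.55 g/mol.
n(HCl) = 258.928 / 36.458 = 7.10209 mol.
Step 1 (HCl:Cl2 = 4:1): theoretical n(Cl2) = 1.77552 mol; at 58.56% yield, n(Cl2) = 1.03975 mol.
Step 2 (Cl2:KCl = 1:2): theoretical n(KCl) = 2.07949 mol, so theoretical mass = 2.07949 × 74.55 = 155.026 g.
At 80.35% yield, actual mass of KCl = 155.026 × 0.8035 = 124.563 g.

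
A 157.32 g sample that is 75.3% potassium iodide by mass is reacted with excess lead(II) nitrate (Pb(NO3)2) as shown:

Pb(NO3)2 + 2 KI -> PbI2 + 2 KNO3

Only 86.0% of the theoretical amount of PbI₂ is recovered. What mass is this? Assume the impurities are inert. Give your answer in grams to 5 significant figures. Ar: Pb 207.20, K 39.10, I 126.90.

141.46 g

Pure KI available = 157.32 g × 0.753 = 118.462 g.
M(KI) = 39.10 + 126.90 = 166.00 g/mol.
M(PbI2) = 207.20 + 2(126.90) = 461.00 g/mol.
n(KI) = 118.462 g / 166.00 g/mol = 0.713626 mol.
From the equation the KI:PbI2 mole ratio is 2:1, so n(PbI2) = 0.713626 × 1/2 = 0.356813 mol.
Mass of PbI2 = 0.356813 mol × 461.00 g/mol = 164.491 g.
Actual mass collected = 164.491 g × 0.860 = 141.462 g.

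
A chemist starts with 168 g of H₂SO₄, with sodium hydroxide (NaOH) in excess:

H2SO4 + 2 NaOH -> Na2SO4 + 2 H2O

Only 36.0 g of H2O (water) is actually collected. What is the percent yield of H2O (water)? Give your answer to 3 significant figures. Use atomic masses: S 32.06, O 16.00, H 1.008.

M(H2SO4) = 2(1.008) + 32.06 + 4(16.00) = 98.076 g/mol.
M(H2O) = 2(1.008) + 16.00 = 18.016 g/mol.
n(H2SO4) = 168.0 g / 98.076 g/mol = 1.713 mol.
From the equation the H2SO4:H2O mole ratio is 1:2, so n(H2O) = 1.713 × 2/1 = 3.426 mol.
Mass of H2O = 3.426 mol × 18.016 g/mol = 61.72 g.
This is the theoretical yield. Percent yield = 36.0 g / 61.72 g × 100% = 58.33%.

58.3 %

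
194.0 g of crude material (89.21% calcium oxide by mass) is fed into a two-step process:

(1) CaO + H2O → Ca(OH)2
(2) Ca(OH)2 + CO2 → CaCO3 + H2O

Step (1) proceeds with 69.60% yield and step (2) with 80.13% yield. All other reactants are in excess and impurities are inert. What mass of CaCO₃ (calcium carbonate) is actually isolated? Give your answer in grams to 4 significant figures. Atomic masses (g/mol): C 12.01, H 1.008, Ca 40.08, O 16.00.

172.3 g

Pure CaO = 194.0 × 0.8921 = 173.07 g.
M(CaO) = 40.08 + 16.00 = 56.08 g/mol.
M(CaCO3) = 40.08 + 12.01 + 3(16.00) = 100.09 g/mol.
n(CaO) = 173.07 / 56.08 = 3.0861 mol.
Step 1 (CaO:Ca(OH)2 = 1:1): theoretical n(Ca(OH)2) = 3.0861 mol; at 69.60% yield, n(Ca(OH)2) = 2.1479 mol.
Step 2 (Ca(OH)2:CaCO3 = 1:1): theoretical n(CaCO3) = 2.1479 mol, so theoretical mass = 2.1479 × 100.09 = 214.98 g.
At 80.13% yield, actual mass of CaCO3 = 214.98 × 0.8013 = 172.27 g.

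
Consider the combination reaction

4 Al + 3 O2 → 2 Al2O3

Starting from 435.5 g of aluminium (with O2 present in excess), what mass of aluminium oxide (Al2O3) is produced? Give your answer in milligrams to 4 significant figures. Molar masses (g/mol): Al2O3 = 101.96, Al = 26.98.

822900 mg

n(Al) = 435.50 g / 26.98 g/mol = 16.142 mol.
From the equation the Al:Al2O3 mole ratio is 4:2, so n(Al2O3) = 16.142 × 2/4 = 8.0708 mol.
Mass of Al2O3 = 8.0708 mol × 101.96 g/mol = 822.90 g.
Converting to mg: 822.90 g = 822900 mg.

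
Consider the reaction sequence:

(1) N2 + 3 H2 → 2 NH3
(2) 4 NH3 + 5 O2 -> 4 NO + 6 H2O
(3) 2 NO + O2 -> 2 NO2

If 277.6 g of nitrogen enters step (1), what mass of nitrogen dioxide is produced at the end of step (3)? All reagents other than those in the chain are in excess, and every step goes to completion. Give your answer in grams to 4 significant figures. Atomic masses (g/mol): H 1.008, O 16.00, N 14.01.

911.7 g

M(N2) = 2(14.01) = 28.02 g/mol.
M(NO2) = 14.01 + 2(16.00) = 46.01 g/mol.
n(N2) = 277.6 / 28.02 = 9.9072 mol.
Reaction (1): N2→NH3 ratio 1:2 ⇒ n(NH3) = 19.814 mol.
Reaction (2): NH3→NO ratio 4:4 ⇒ n(NO) = 19.814 mol.
Reaction (3): NO→NO2 ratio 2:2 ⇒ n(NO2) = 19.814 mol.
Mass of NO2 = 19.814 × 46.01 = 911.66 g.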